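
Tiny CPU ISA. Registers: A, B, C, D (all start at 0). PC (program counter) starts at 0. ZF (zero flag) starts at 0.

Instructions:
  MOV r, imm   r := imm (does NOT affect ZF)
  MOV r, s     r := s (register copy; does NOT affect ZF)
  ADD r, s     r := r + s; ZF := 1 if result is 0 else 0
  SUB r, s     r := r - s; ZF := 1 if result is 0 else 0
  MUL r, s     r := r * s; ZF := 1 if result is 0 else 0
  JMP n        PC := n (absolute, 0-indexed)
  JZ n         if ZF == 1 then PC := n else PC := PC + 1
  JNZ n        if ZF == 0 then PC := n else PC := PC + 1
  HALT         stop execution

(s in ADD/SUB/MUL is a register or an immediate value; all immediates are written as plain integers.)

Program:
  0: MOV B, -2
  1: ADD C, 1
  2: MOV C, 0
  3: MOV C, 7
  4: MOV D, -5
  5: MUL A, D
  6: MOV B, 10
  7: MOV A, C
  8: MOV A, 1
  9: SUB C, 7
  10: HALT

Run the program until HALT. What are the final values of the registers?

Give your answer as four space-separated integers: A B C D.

Answer: 1 10 0 -5

Derivation:
Step 1: PC=0 exec 'MOV B, -2'. After: A=0 B=-2 C=0 D=0 ZF=0 PC=1
Step 2: PC=1 exec 'ADD C, 1'. After: A=0 B=-2 C=1 D=0 ZF=0 PC=2
Step 3: PC=2 exec 'MOV C, 0'. After: A=0 B=-2 C=0 D=0 ZF=0 PC=3
Step 4: PC=3 exec 'MOV C, 7'. After: A=0 B=-2 C=7 D=0 ZF=0 PC=4
Step 5: PC=4 exec 'MOV D, -5'. After: A=0 B=-2 C=7 D=-5 ZF=0 PC=5
Step 6: PC=5 exec 'MUL A, D'. After: A=0 B=-2 C=7 D=-5 ZF=1 PC=6
Step 7: PC=6 exec 'MOV B, 10'. After: A=0 B=10 C=7 D=-5 ZF=1 PC=7
Step 8: PC=7 exec 'MOV A, C'. After: A=7 B=10 C=7 D=-5 ZF=1 PC=8
Step 9: PC=8 exec 'MOV A, 1'. After: A=1 B=10 C=7 D=-5 ZF=1 PC=9
Step 10: PC=9 exec 'SUB C, 7'. After: A=1 B=10 C=0 D=-5 ZF=1 PC=10
Step 11: PC=10 exec 'HALT'. After: A=1 B=10 C=0 D=-5 ZF=1 PC=10 HALTED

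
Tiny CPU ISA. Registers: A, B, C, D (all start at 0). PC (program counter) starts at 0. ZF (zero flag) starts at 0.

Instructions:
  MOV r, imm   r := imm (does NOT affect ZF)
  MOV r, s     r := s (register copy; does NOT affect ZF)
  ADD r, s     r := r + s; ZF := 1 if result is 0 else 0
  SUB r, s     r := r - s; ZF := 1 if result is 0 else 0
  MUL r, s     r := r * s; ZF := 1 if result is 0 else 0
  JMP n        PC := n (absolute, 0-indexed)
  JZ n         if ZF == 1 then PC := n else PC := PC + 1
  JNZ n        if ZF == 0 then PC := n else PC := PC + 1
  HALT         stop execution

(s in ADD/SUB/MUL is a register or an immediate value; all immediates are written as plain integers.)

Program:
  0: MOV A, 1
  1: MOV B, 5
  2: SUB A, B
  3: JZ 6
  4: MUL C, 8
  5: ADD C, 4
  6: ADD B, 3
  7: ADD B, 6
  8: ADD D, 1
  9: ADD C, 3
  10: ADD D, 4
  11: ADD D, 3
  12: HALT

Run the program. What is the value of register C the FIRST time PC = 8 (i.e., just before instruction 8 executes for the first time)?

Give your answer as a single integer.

Step 1: PC=0 exec 'MOV A, 1'. After: A=1 B=0 C=0 D=0 ZF=0 PC=1
Step 2: PC=1 exec 'MOV B, 5'. After: A=1 B=5 C=0 D=0 ZF=0 PC=2
Step 3: PC=2 exec 'SUB A, B'. After: A=-4 B=5 C=0 D=0 ZF=0 PC=3
Step 4: PC=3 exec 'JZ 6'. After: A=-4 B=5 C=0 D=0 ZF=0 PC=4
Step 5: PC=4 exec 'MUL C, 8'. After: A=-4 B=5 C=0 D=0 ZF=1 PC=5
Step 6: PC=5 exec 'ADD C, 4'. After: A=-4 B=5 C=4 D=0 ZF=0 PC=6
Step 7: PC=6 exec 'ADD B, 3'. After: A=-4 B=8 C=4 D=0 ZF=0 PC=7
Step 8: PC=7 exec 'ADD B, 6'. After: A=-4 B=14 C=4 D=0 ZF=0 PC=8
First time PC=8: C=4

4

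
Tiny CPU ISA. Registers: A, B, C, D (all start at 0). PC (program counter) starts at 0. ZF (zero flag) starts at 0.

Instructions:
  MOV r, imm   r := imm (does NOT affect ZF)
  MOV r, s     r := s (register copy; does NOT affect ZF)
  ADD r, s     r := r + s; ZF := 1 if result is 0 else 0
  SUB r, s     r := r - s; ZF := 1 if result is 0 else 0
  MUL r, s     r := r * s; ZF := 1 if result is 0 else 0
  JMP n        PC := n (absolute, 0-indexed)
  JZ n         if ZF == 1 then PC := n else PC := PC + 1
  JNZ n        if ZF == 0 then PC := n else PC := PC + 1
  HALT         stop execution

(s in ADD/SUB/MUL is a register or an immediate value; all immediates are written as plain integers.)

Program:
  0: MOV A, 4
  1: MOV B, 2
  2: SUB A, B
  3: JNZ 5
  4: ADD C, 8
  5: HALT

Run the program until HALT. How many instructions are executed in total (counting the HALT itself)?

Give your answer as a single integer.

Step 1: PC=0 exec 'MOV A, 4'. After: A=4 B=0 C=0 D=0 ZF=0 PC=1
Step 2: PC=1 exec 'MOV B, 2'. After: A=4 B=2 C=0 D=0 ZF=0 PC=2
Step 3: PC=2 exec 'SUB A, B'. After: A=2 B=2 C=0 D=0 ZF=0 PC=3
Step 4: PC=3 exec 'JNZ 5'. After: A=2 B=2 C=0 D=0 ZF=0 PC=5
Step 5: PC=5 exec 'HALT'. After: A=2 B=2 C=0 D=0 ZF=0 PC=5 HALTED
Total instructions executed: 5

Answer: 5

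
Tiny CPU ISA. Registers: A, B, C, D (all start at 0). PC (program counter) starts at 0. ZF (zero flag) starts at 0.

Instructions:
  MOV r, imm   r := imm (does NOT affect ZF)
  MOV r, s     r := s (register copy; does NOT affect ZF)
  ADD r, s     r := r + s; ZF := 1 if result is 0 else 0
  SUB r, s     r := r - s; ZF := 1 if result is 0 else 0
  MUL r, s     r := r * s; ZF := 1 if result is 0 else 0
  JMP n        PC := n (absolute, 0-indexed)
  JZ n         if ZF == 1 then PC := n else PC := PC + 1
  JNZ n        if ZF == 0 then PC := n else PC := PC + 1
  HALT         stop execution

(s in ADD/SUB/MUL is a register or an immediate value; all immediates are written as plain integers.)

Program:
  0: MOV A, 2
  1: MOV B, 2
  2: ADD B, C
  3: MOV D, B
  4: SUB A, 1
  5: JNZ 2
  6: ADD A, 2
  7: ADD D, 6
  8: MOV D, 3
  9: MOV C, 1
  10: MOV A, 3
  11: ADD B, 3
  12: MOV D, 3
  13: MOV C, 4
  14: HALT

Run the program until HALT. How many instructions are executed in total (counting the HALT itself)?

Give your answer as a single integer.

Answer: 19

Derivation:
Step 1: PC=0 exec 'MOV A, 2'. After: A=2 B=0 C=0 D=0 ZF=0 PC=1
Step 2: PC=1 exec 'MOV B, 2'. After: A=2 B=2 C=0 D=0 ZF=0 PC=2
Step 3: PC=2 exec 'ADD B, C'. After: A=2 B=2 C=0 D=0 ZF=0 PC=3
Step 4: PC=3 exec 'MOV D, B'. After: A=2 B=2 C=0 D=2 ZF=0 PC=4
Step 5: PC=4 exec 'SUB A, 1'. After: A=1 B=2 C=0 D=2 ZF=0 PC=5
Step 6: PC=5 exec 'JNZ 2'. After: A=1 B=2 C=0 D=2 ZF=0 PC=2
Step 7: PC=2 exec 'ADD B, C'. After: A=1 B=2 C=0 D=2 ZF=0 PC=3
Step 8: PC=3 exec 'MOV D, B'. After: A=1 B=2 C=0 D=2 ZF=0 PC=4
Step 9: PC=4 exec 'SUB A, 1'. After: A=0 B=2 C=0 D=2 ZF=1 PC=5
Step 10: PC=5 exec 'JNZ 2'. After: A=0 B=2 C=0 D=2 ZF=1 PC=6
Step 11: PC=6 exec 'ADD A, 2'. After: A=2 B=2 C=0 D=2 ZF=0 PC=7
Step 12: PC=7 exec 'ADD D, 6'. After: A=2 B=2 C=0 D=8 ZF=0 PC=8
Step 13: PC=8 exec 'MOV D, 3'. After: A=2 B=2 C=0 D=3 ZF=0 PC=9
Step 14: PC=9 exec 'MOV C, 1'. After: A=2 B=2 C=1 D=3 ZF=0 PC=10
Step 15: PC=10 exec 'MOV A, 3'. After: A=3 B=2 C=1 D=3 ZF=0 PC=11
Step 16: PC=11 exec 'ADD B, 3'. After: A=3 B=5 C=1 D=3 ZF=0 PC=12
Step 17: PC=12 exec 'MOV D, 3'. After: A=3 B=5 C=1 D=3 ZF=0 PC=13
Step 18: PC=13 exec 'MOV C, 4'. After: A=3 B=5 C=4 D=3 ZF=0 PC=14
Step 19: PC=14 exec 'HALT'. After: A=3 B=5 C=4 D=3 ZF=0 PC=14 HALTED
Total instructions executed: 19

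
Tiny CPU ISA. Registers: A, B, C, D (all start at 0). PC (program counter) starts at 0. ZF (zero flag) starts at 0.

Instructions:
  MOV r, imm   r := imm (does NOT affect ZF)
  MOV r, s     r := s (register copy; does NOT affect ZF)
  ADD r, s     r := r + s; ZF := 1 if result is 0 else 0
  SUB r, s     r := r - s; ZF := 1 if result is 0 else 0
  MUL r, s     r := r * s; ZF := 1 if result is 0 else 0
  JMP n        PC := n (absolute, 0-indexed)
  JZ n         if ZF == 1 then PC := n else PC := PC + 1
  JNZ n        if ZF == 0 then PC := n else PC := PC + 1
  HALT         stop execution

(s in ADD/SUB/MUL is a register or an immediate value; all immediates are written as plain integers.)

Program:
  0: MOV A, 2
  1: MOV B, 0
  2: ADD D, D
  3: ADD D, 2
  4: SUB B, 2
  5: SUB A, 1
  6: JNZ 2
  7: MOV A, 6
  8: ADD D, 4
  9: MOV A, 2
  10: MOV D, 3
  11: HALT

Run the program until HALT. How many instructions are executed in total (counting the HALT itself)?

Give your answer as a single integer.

Step 1: PC=0 exec 'MOV A, 2'. After: A=2 B=0 C=0 D=0 ZF=0 PC=1
Step 2: PC=1 exec 'MOV B, 0'. After: A=2 B=0 C=0 D=0 ZF=0 PC=2
Step 3: PC=2 exec 'ADD D, D'. After: A=2 B=0 C=0 D=0 ZF=1 PC=3
Step 4: PC=3 exec 'ADD D, 2'. After: A=2 B=0 C=0 D=2 ZF=0 PC=4
Step 5: PC=4 exec 'SUB B, 2'. After: A=2 B=-2 C=0 D=2 ZF=0 PC=5
Step 6: PC=5 exec 'SUB A, 1'. After: A=1 B=-2 C=0 D=2 ZF=0 PC=6
Step 7: PC=6 exec 'JNZ 2'. After: A=1 B=-2 C=0 D=2 ZF=0 PC=2
Step 8: PC=2 exec 'ADD D, D'. After: A=1 B=-2 C=0 D=4 ZF=0 PC=3
Step 9: PC=3 exec 'ADD D, 2'. After: A=1 B=-2 C=0 D=6 ZF=0 PC=4
Step 10: PC=4 exec 'SUB B, 2'. After: A=1 B=-4 C=0 D=6 ZF=0 PC=5
Step 11: PC=5 exec 'SUB A, 1'. After: A=0 B=-4 C=0 D=6 ZF=1 PC=6
Step 12: PC=6 exec 'JNZ 2'. After: A=0 B=-4 C=0 D=6 ZF=1 PC=7
Step 13: PC=7 exec 'MOV A, 6'. After: A=6 B=-4 C=0 D=6 ZF=1 PC=8
Step 14: PC=8 exec 'ADD D, 4'. After: A=6 B=-4 C=0 D=10 ZF=0 PC=9
Step 15: PC=9 exec 'MOV A, 2'. After: A=2 B=-4 C=0 D=10 ZF=0 PC=10
Step 16: PC=10 exec 'MOV D, 3'. After: A=2 B=-4 C=0 D=3 ZF=0 PC=11
Step 17: PC=11 exec 'HALT'. After: A=2 B=-4 C=0 D=3 ZF=0 PC=11 HALTED
Total instructions executed: 17

Answer: 17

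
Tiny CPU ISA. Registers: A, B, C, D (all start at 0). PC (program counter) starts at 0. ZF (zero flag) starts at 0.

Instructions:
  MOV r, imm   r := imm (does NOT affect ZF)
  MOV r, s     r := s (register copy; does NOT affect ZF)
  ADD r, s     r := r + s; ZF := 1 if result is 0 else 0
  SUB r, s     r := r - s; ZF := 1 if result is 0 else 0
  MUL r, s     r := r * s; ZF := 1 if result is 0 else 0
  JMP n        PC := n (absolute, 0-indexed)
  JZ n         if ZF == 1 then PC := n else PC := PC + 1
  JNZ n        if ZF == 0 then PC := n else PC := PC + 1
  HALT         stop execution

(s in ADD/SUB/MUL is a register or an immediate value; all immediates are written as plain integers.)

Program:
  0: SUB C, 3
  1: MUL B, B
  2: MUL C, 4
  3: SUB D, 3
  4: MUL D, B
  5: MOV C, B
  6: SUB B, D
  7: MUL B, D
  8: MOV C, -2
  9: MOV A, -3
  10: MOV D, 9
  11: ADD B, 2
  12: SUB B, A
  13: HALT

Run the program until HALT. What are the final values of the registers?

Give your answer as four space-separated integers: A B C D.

Step 1: PC=0 exec 'SUB C, 3'. After: A=0 B=0 C=-3 D=0 ZF=0 PC=1
Step 2: PC=1 exec 'MUL B, B'. After: A=0 B=0 C=-3 D=0 ZF=1 PC=2
Step 3: PC=2 exec 'MUL C, 4'. After: A=0 B=0 C=-12 D=0 ZF=0 PC=3
Step 4: PC=3 exec 'SUB D, 3'. After: A=0 B=0 C=-12 D=-3 ZF=0 PC=4
Step 5: PC=4 exec 'MUL D, B'. After: A=0 B=0 C=-12 D=0 ZF=1 PC=5
Step 6: PC=5 exec 'MOV C, B'. After: A=0 B=0 C=0 D=0 ZF=1 PC=6
Step 7: PC=6 exec 'SUB B, D'. After: A=0 B=0 C=0 D=0 ZF=1 PC=7
Step 8: PC=7 exec 'MUL B, D'. After: A=0 B=0 C=0 D=0 ZF=1 PC=8
Step 9: PC=8 exec 'MOV C, -2'. After: A=0 B=0 C=-2 D=0 ZF=1 PC=9
Step 10: PC=9 exec 'MOV A, -3'. After: A=-3 B=0 C=-2 D=0 ZF=1 PC=10
Step 11: PC=10 exec 'MOV D, 9'. After: A=-3 B=0 C=-2 D=9 ZF=1 PC=11
Step 12: PC=11 exec 'ADD B, 2'. After: A=-3 B=2 C=-2 D=9 ZF=0 PC=12
Step 13: PC=12 exec 'SUB B, A'. After: A=-3 B=5 C=-2 D=9 ZF=0 PC=13
Step 14: PC=13 exec 'HALT'. After: A=-3 B=5 C=-2 D=9 ZF=0 PC=13 HALTED

Answer: -3 5 -2 9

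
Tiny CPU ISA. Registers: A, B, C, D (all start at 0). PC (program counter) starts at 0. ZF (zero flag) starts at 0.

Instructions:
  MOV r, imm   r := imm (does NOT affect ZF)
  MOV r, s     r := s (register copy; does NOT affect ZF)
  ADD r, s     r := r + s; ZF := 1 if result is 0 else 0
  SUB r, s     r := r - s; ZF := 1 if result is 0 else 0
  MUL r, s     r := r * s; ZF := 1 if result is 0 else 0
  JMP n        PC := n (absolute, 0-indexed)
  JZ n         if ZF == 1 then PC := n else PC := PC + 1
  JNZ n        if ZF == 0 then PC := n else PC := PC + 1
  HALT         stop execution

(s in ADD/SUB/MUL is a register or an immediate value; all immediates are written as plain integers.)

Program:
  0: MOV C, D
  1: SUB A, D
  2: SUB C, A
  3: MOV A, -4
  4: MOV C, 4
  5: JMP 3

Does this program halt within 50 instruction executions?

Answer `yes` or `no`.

Answer: no

Derivation:
Step 1: PC=0 exec 'MOV C, D'. After: A=0 B=0 C=0 D=0 ZF=0 PC=1
Step 2: PC=1 exec 'SUB A, D'. After: A=0 B=0 C=0 D=0 ZF=1 PC=2
Step 3: PC=2 exec 'SUB C, A'. After: A=0 B=0 C=0 D=0 ZF=1 PC=3
Step 4: PC=3 exec 'MOV A, -4'. After: A=-4 B=0 C=0 D=0 ZF=1 PC=4
Step 5: PC=4 exec 'MOV C, 4'. After: A=-4 B=0 C=4 D=0 ZF=1 PC=5
Step 6: PC=5 exec 'JMP 3'. After: A=-4 B=0 C=4 D=0 ZF=1 PC=3
Step 7: PC=3 exec 'MOV A, -4'. After: A=-4 B=0 C=4 D=0 ZF=1 PC=4
Step 8: PC=4 exec 'MOV C, 4'. After: A=-4 B=0 C=4 D=0 ZF=1 PC=5
State after step 8 equals state after step 5: the program is in a cycle of length 3 and will never halt.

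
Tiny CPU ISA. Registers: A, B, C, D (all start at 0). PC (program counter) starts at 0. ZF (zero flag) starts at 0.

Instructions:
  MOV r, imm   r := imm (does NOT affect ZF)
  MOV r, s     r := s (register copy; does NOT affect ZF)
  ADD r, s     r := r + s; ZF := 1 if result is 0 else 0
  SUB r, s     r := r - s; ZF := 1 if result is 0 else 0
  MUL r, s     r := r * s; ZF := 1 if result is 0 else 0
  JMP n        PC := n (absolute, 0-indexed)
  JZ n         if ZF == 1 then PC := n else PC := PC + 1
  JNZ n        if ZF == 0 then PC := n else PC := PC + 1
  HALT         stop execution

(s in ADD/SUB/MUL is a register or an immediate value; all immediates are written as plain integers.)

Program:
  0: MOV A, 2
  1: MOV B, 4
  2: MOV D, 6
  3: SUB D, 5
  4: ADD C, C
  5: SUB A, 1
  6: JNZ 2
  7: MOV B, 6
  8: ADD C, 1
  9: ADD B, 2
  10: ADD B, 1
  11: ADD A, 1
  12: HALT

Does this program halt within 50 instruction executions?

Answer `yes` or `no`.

Step 1: PC=0 exec 'MOV A, 2'. After: A=2 B=0 C=0 D=0 ZF=0 PC=1
Step 2: PC=1 exec 'MOV B, 4'. After: A=2 B=4 C=0 D=0 ZF=0 PC=2
Step 3: PC=2 exec 'MOV D, 6'. After: A=2 B=4 C=0 D=6 ZF=0 PC=3
Step 4: PC=3 exec 'SUB D, 5'. After: A=2 B=4 C=0 D=1 ZF=0 PC=4
Step 5: PC=4 exec 'ADD C, C'. After: A=2 B=4 C=0 D=1 ZF=1 PC=5
Step 6: PC=5 exec 'SUB A, 1'. After: A=1 B=4 C=0 D=1 ZF=0 PC=6
Step 7: PC=6 exec 'JNZ 2'. After: A=1 B=4 C=0 D=1 ZF=0 PC=2
Step 8: PC=2 exec 'MOV D, 6'. After: A=1 B=4 C=0 D=6 ZF=0 PC=3
Step 9: PC=3 exec 'SUB D, 5'. After: A=1 B=4 C=0 D=1 ZF=0 PC=4
Step 10: PC=4 exec 'ADD C, C'. After: A=1 B=4 C=0 D=1 ZF=1 PC=5
Step 11: PC=5 exec 'SUB A, 1'. After: A=0 B=4 C=0 D=1 ZF=1 PC=6
Step 12: PC=6 exec 'JNZ 2'. After: A=0 B=4 C=0 D=1 ZF=1 PC=7
Step 13: PC=7 exec 'MOV B, 6'. After: A=0 B=6 C=0 D=1 ZF=1 PC=8
Step 14: PC=8 exec 'ADD C, 1'. After: A=0 B=6 C=1 D=1 ZF=0 PC=9
Step 15: PC=9 exec 'ADD B, 2'. After: A=0 B=8 C=1 D=1 ZF=0 PC=10
Step 16: PC=10 exec 'ADD B, 1'. After: A=0 B=9 C=1 D=1 ZF=0 PC=11
Step 17: PC=11 exec 'ADD A, 1'. After: A=1 B=9 C=1 D=1 ZF=0 PC=12
Step 18: PC=12 exec 'HALT'. After: A=1 B=9 C=1 D=1 ZF=0 PC=12 HALTED

Answer: yes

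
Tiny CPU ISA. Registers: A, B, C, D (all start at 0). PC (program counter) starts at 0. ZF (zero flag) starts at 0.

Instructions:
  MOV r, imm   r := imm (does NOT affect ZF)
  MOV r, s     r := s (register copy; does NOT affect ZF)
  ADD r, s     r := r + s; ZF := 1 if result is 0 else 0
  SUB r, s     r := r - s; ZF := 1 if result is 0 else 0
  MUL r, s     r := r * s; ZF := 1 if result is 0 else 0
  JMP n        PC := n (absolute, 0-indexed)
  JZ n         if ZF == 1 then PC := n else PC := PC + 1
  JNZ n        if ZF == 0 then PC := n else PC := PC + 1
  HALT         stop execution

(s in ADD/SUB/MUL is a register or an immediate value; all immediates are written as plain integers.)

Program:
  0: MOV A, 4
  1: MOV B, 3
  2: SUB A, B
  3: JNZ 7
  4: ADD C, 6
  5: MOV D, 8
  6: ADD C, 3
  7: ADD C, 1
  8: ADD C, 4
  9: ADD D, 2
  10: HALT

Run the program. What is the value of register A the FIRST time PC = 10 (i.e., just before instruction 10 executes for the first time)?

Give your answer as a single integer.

Step 1: PC=0 exec 'MOV A, 4'. After: A=4 B=0 C=0 D=0 ZF=0 PC=1
Step 2: PC=1 exec 'MOV B, 3'. After: A=4 B=3 C=0 D=0 ZF=0 PC=2
Step 3: PC=2 exec 'SUB A, B'. After: A=1 B=3 C=0 D=0 ZF=0 PC=3
Step 4: PC=3 exec 'JNZ 7'. After: A=1 B=3 C=0 D=0 ZF=0 PC=7
Step 5: PC=7 exec 'ADD C, 1'. After: A=1 B=3 C=1 D=0 ZF=0 PC=8
Step 6: PC=8 exec 'ADD C, 4'. After: A=1 B=3 C=5 D=0 ZF=0 PC=9
Step 7: PC=9 exec 'ADD D, 2'. After: A=1 B=3 C=5 D=2 ZF=0 PC=10
First time PC=10: A=1

1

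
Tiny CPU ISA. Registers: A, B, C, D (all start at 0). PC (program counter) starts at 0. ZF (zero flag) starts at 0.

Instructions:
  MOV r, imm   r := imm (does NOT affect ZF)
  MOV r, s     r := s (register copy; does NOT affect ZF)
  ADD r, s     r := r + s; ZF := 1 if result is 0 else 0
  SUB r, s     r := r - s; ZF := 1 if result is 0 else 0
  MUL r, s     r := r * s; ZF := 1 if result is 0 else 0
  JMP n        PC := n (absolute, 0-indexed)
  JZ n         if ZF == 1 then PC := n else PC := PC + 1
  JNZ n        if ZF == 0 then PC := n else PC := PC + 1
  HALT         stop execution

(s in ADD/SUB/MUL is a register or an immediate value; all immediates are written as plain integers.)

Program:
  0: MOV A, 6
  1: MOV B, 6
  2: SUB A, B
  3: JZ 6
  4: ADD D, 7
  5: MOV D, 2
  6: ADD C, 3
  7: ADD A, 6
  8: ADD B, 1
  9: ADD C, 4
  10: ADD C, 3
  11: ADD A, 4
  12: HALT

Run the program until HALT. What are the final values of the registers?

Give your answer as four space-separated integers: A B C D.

Answer: 10 7 10 0

Derivation:
Step 1: PC=0 exec 'MOV A, 6'. After: A=6 B=0 C=0 D=0 ZF=0 PC=1
Step 2: PC=1 exec 'MOV B, 6'. After: A=6 B=6 C=0 D=0 ZF=0 PC=2
Step 3: PC=2 exec 'SUB A, B'. After: A=0 B=6 C=0 D=0 ZF=1 PC=3
Step 4: PC=3 exec 'JZ 6'. After: A=0 B=6 C=0 D=0 ZF=1 PC=6
Step 5: PC=6 exec 'ADD C, 3'. After: A=0 B=6 C=3 D=0 ZF=0 PC=7
Step 6: PC=7 exec 'ADD A, 6'. After: A=6 B=6 C=3 D=0 ZF=0 PC=8
Step 7: PC=8 exec 'ADD B, 1'. After: A=6 B=7 C=3 D=0 ZF=0 PC=9
Step 8: PC=9 exec 'ADD C, 4'. After: A=6 B=7 C=7 D=0 ZF=0 PC=10
Step 9: PC=10 exec 'ADD C, 3'. After: A=6 B=7 C=10 D=0 ZF=0 PC=11
Step 10: PC=11 exec 'ADD A, 4'. After: A=10 B=7 C=10 D=0 ZF=0 PC=12
Step 11: PC=12 exec 'HALT'. After: A=10 B=7 C=10 D=0 ZF=0 PC=12 HALTED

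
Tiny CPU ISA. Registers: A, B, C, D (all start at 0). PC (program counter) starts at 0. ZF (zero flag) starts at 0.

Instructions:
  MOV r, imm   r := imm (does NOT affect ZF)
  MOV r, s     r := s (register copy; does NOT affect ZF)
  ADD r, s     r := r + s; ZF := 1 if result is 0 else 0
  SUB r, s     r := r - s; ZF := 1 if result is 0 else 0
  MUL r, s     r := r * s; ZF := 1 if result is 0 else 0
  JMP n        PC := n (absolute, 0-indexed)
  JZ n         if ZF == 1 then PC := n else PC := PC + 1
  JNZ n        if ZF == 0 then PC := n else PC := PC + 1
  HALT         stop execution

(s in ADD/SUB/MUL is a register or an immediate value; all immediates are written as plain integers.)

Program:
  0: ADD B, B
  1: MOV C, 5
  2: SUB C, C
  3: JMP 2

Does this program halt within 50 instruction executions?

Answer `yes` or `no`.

Answer: no

Derivation:
Step 1: PC=0 exec 'ADD B, B'. After: A=0 B=0 C=0 D=0 ZF=1 PC=1
Step 2: PC=1 exec 'MOV C, 5'. After: A=0 B=0 C=5 D=0 ZF=1 PC=2
Step 3: PC=2 exec 'SUB C, C'. After: A=0 B=0 C=0 D=0 ZF=1 PC=3
Step 4: PC=3 exec 'JMP 2'. After: A=0 B=0 C=0 D=0 ZF=1 PC=2
Step 5: PC=2 exec 'SUB C, C'. After: A=0 B=0 C=0 D=0 ZF=1 PC=3
State after step 5 equals state after step 3: the program is in a cycle of length 2 and will never halt.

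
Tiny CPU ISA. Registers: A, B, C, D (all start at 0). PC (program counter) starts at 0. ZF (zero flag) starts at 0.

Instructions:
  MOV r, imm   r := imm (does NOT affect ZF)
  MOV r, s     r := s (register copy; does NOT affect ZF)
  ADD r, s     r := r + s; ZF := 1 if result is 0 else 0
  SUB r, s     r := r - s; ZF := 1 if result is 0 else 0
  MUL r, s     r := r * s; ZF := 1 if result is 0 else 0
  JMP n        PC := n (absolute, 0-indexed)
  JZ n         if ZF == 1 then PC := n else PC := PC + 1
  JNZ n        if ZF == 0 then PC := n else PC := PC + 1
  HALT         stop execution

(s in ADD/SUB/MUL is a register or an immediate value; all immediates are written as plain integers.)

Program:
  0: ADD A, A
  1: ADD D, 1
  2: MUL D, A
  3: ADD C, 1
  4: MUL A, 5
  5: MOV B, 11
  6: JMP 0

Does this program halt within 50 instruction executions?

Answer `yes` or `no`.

Answer: no

Derivation:
Step 1: PC=0 exec 'ADD A, A'. After: A=0 B=0 C=0 D=0 ZF=1 PC=1
Step 2: PC=1 exec 'ADD D, 1'. After: A=0 B=0 C=0 D=1 ZF=0 PC=2
Step 3: PC=2 exec 'MUL D, A'. After: A=0 B=0 C=0 D=0 ZF=1 PC=3
Step 4: PC=3 exec 'ADD C, 1'. After: A=0 B=0 C=1 D=0 ZF=0 PC=4
Step 5: PC=4 exec 'MUL A, 5'. After: A=0 B=0 C=1 D=0 ZF=1 PC=5
Step 6: PC=5 exec 'MOV B, 11'. After: A=0 B=11 C=1 D=0 ZF=1 PC=6
Step 7: PC=6 exec 'JMP 0'. After: A=0 B=11 C=1 D=0 ZF=1 PC=0
Step 8: PC=0 exec 'ADD A, A'. After: A=0 B=11 C=1 D=0 ZF=1 PC=1
Step 9: PC=1 exec 'ADD D, 1'. After: A=0 B=11 C=1 D=1 ZF=0 PC=2
Step 10: PC=2 exec 'MUL D, A'. After: A=0 B=11 C=1 D=0 ZF=1 PC=3
Step 11: PC=3 exec 'ADD C, 1'. After: A=0 B=11 C=2 D=0 ZF=0 PC=4
Step 12: PC=4 exec 'MUL A, 5'. After: A=0 B=11 C=2 D=0 ZF=1 PC=5
Step 13: PC=5 exec 'MOV B, 11'. After: A=0 B=11 C=2 D=0 ZF=1 PC=6
Step 14: PC=6 exec 'JMP 0'. After: A=0 B=11 C=2 D=0 ZF=1 PC=0
Step 15: PC=0 exec 'ADD A, A'. After: A=0 B=11 C=2 D=0 ZF=1 PC=1
After 50 steps: not halted. PC revisits the same instructions with no path to HALT; will never halt.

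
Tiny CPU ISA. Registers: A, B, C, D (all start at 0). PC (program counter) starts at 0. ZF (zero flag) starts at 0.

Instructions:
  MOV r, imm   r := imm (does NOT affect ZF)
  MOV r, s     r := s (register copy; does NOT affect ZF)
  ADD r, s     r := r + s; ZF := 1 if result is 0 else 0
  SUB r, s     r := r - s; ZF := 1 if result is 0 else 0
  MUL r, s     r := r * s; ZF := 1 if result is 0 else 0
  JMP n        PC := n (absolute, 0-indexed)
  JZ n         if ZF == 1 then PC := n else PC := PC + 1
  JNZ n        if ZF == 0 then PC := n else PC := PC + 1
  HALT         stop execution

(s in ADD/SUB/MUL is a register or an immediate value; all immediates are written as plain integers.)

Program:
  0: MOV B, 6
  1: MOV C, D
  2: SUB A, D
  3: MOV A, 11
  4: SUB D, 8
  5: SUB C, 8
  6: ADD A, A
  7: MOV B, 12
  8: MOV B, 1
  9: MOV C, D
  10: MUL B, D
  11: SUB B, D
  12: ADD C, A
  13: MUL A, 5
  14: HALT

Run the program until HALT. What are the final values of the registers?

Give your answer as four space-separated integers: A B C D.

Step 1: PC=0 exec 'MOV B, 6'. After: A=0 B=6 C=0 D=0 ZF=0 PC=1
Step 2: PC=1 exec 'MOV C, D'. After: A=0 B=6 C=0 D=0 ZF=0 PC=2
Step 3: PC=2 exec 'SUB A, D'. After: A=0 B=6 C=0 D=0 ZF=1 PC=3
Step 4: PC=3 exec 'MOV A, 11'. After: A=11 B=6 C=0 D=0 ZF=1 PC=4
Step 5: PC=4 exec 'SUB D, 8'. After: A=11 B=6 C=0 D=-8 ZF=0 PC=5
Step 6: PC=5 exec 'SUB C, 8'. After: A=11 B=6 C=-8 D=-8 ZF=0 PC=6
Step 7: PC=6 exec 'ADD A, A'. After: A=22 B=6 C=-8 D=-8 ZF=0 PC=7
Step 8: PC=7 exec 'MOV B, 12'. After: A=22 B=12 C=-8 D=-8 ZF=0 PC=8
Step 9: PC=8 exec 'MOV B, 1'. After: A=22 B=1 C=-8 D=-8 ZF=0 PC=9
Step 10: PC=9 exec 'MOV C, D'. After: A=22 B=1 C=-8 D=-8 ZF=0 PC=10
Step 11: PC=10 exec 'MUL B, D'. After: A=22 B=-8 C=-8 D=-8 ZF=0 PC=11
Step 12: PC=11 exec 'SUB B, D'. After: A=22 B=0 C=-8 D=-8 ZF=1 PC=12
Step 13: PC=12 exec 'ADD C, A'. After: A=22 B=0 C=14 D=-8 ZF=0 PC=13
Step 14: PC=13 exec 'MUL A, 5'. After: A=110 B=0 C=14 D=-8 ZF=0 PC=14
Step 15: PC=14 exec 'HALT'. After: A=110 B=0 C=14 D=-8 ZF=0 PC=14 HALTED

Answer: 110 0 14 -8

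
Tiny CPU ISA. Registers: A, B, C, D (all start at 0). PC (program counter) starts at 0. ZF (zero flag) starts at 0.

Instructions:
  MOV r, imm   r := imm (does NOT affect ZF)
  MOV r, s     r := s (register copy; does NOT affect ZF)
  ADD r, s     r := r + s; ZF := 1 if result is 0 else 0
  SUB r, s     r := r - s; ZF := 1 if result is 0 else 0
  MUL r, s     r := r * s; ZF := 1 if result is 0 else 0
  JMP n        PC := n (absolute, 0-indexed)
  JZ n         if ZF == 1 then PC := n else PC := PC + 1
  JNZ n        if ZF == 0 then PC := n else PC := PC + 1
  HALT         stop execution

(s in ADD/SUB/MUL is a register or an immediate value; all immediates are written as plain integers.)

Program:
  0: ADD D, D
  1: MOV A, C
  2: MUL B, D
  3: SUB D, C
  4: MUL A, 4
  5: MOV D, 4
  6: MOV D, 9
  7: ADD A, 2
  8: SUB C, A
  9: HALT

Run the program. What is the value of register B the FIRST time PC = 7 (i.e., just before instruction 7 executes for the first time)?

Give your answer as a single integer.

Step 1: PC=0 exec 'ADD D, D'. After: A=0 B=0 C=0 D=0 ZF=1 PC=1
Step 2: PC=1 exec 'MOV A, C'. After: A=0 B=0 C=0 D=0 ZF=1 PC=2
Step 3: PC=2 exec 'MUL B, D'. After: A=0 B=0 C=0 D=0 ZF=1 PC=3
Step 4: PC=3 exec 'SUB D, C'. After: A=0 B=0 C=0 D=0 ZF=1 PC=4
Step 5: PC=4 exec 'MUL A, 4'. After: A=0 B=0 C=0 D=0 ZF=1 PC=5
Step 6: PC=5 exec 'MOV D, 4'. After: A=0 B=0 C=0 D=4 ZF=1 PC=6
Step 7: PC=6 exec 'MOV D, 9'. After: A=0 B=0 C=0 D=9 ZF=1 PC=7
First time PC=7: B=0

0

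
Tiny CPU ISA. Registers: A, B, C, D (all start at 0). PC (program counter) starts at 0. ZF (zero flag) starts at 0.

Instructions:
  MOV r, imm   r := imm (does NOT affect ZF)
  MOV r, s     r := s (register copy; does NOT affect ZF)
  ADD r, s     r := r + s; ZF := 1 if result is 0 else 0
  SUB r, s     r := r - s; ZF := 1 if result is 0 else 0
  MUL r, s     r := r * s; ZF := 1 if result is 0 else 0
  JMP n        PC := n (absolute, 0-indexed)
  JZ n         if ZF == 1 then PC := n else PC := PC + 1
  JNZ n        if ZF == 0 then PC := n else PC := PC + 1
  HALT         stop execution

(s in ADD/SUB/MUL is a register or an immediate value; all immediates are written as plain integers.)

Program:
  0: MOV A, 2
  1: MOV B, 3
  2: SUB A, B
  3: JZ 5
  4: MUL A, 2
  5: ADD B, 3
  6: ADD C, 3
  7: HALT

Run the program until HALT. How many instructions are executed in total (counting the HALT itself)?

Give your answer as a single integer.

Step 1: PC=0 exec 'MOV A, 2'. After: A=2 B=0 C=0 D=0 ZF=0 PC=1
Step 2: PC=1 exec 'MOV B, 3'. After: A=2 B=3 C=0 D=0 ZF=0 PC=2
Step 3: PC=2 exec 'SUB A, B'. After: A=-1 B=3 C=0 D=0 ZF=0 PC=3
Step 4: PC=3 exec 'JZ 5'. After: A=-1 B=3 C=0 D=0 ZF=0 PC=4
Step 5: PC=4 exec 'MUL A, 2'. After: A=-2 B=3 C=0 D=0 ZF=0 PC=5
Step 6: PC=5 exec 'ADD B, 3'. After: A=-2 B=6 C=0 D=0 ZF=0 PC=6
Step 7: PC=6 exec 'ADD C, 3'. After: A=-2 B=6 C=3 D=0 ZF=0 PC=7
Step 8: PC=7 exec 'HALT'. After: A=-2 B=6 C=3 D=0 ZF=0 PC=7 HALTED
Total instructions executed: 8

Answer: 8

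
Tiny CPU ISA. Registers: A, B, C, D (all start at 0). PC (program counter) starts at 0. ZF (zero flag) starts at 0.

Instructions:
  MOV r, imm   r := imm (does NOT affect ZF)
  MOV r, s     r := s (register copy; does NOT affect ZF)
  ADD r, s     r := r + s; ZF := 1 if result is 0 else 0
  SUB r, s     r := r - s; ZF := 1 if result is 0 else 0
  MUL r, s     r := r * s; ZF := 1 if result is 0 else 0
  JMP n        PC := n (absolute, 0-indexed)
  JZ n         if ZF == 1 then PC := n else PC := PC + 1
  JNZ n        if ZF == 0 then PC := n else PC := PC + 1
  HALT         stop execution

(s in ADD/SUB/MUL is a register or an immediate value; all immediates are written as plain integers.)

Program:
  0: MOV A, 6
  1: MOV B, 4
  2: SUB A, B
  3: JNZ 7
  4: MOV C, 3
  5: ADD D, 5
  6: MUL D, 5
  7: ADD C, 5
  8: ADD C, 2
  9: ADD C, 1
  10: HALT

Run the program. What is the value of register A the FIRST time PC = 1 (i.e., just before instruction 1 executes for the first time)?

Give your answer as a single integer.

Step 1: PC=0 exec 'MOV A, 6'. After: A=6 B=0 C=0 D=0 ZF=0 PC=1
First time PC=1: A=6

6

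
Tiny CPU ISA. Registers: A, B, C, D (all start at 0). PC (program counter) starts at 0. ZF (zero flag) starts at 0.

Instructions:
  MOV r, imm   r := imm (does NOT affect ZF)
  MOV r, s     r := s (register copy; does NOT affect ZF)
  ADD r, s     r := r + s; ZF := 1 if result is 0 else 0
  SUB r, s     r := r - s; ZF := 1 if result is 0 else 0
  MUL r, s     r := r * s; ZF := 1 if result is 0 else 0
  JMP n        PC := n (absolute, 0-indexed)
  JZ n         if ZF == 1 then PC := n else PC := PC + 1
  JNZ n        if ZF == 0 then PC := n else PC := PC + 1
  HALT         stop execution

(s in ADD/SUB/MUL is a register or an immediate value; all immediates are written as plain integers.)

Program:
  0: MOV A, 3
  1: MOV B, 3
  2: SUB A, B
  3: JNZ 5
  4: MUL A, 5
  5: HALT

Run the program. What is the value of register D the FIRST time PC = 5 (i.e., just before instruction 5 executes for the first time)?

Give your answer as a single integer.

Step 1: PC=0 exec 'MOV A, 3'. After: A=3 B=0 C=0 D=0 ZF=0 PC=1
Step 2: PC=1 exec 'MOV B, 3'. After: A=3 B=3 C=0 D=0 ZF=0 PC=2
Step 3: PC=2 exec 'SUB A, B'. After: A=0 B=3 C=0 D=0 ZF=1 PC=3
Step 4: PC=3 exec 'JNZ 5'. After: A=0 B=3 C=0 D=0 ZF=1 PC=4
Step 5: PC=4 exec 'MUL A, 5'. After: A=0 B=3 C=0 D=0 ZF=1 PC=5
First time PC=5: D=0

0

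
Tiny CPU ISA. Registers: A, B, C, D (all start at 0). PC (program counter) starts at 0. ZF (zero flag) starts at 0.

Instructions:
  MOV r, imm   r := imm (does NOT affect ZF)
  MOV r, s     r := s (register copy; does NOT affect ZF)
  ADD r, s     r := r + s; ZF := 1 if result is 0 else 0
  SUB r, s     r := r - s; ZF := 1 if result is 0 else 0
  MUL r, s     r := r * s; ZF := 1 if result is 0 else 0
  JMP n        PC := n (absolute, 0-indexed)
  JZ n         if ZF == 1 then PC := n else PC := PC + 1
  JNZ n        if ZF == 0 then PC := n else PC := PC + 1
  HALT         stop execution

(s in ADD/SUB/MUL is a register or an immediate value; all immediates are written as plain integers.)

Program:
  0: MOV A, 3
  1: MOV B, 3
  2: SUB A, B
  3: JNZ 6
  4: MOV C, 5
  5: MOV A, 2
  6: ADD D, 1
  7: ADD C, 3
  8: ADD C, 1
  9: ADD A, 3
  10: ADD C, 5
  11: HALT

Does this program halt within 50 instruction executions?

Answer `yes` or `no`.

Answer: yes

Derivation:
Step 1: PC=0 exec 'MOV A, 3'. After: A=3 B=0 C=0 D=0 ZF=0 PC=1
Step 2: PC=1 exec 'MOV B, 3'. After: A=3 B=3 C=0 D=0 ZF=0 PC=2
Step 3: PC=2 exec 'SUB A, B'. After: A=0 B=3 C=0 D=0 ZF=1 PC=3
Step 4: PC=3 exec 'JNZ 6'. After: A=0 B=3 C=0 D=0 ZF=1 PC=4
Step 5: PC=4 exec 'MOV C, 5'. After: A=0 B=3 C=5 D=0 ZF=1 PC=5
Step 6: PC=5 exec 'MOV A, 2'. After: A=2 B=3 C=5 D=0 ZF=1 PC=6
Step 7: PC=6 exec 'ADD D, 1'. After: A=2 B=3 C=5 D=1 ZF=0 PC=7
Step 8: PC=7 exec 'ADD C, 3'. After: A=2 B=3 C=8 D=1 ZF=0 PC=8
Step 9: PC=8 exec 'ADD C, 1'. After: A=2 B=3 C=9 D=1 ZF=0 PC=9
Step 10: PC=9 exec 'ADD A, 3'. After: A=5 B=3 C=9 D=1 ZF=0 PC=10
Step 11: PC=10 exec 'ADD C, 5'. After: A=5 B=3 C=14 D=1 ZF=0 PC=11
Step 12: PC=11 exec 'HALT'. After: A=5 B=3 C=14 D=1 ZF=0 PC=11 HALTED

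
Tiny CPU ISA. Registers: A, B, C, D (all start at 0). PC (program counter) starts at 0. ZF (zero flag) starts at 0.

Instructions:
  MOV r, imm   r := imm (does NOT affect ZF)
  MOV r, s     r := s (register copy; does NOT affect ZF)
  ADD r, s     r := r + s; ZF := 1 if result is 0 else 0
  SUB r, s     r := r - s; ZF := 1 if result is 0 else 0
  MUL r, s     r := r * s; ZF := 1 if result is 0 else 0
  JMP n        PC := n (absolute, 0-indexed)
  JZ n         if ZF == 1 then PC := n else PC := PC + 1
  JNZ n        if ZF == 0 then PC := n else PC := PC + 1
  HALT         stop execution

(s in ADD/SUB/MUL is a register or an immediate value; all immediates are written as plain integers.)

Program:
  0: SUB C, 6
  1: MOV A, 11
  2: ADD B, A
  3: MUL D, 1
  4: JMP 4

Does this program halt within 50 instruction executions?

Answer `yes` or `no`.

Step 1: PC=0 exec 'SUB C, 6'. After: A=0 B=0 C=-6 D=0 ZF=0 PC=1
Step 2: PC=1 exec 'MOV A, 11'. After: A=11 B=0 C=-6 D=0 ZF=0 PC=2
Step 3: PC=2 exec 'ADD B, A'. After: A=11 B=11 C=-6 D=0 ZF=0 PC=3
Step 4: PC=3 exec 'MUL D, 1'. After: A=11 B=11 C=-6 D=0 ZF=1 PC=4
Step 5: PC=4 exec 'JMP 4'. After: A=11 B=11 C=-6 D=0 ZF=1 PC=4
State after step 5 equals state after step 4: the program is in a cycle of length 1 and will never halt.

Answer: no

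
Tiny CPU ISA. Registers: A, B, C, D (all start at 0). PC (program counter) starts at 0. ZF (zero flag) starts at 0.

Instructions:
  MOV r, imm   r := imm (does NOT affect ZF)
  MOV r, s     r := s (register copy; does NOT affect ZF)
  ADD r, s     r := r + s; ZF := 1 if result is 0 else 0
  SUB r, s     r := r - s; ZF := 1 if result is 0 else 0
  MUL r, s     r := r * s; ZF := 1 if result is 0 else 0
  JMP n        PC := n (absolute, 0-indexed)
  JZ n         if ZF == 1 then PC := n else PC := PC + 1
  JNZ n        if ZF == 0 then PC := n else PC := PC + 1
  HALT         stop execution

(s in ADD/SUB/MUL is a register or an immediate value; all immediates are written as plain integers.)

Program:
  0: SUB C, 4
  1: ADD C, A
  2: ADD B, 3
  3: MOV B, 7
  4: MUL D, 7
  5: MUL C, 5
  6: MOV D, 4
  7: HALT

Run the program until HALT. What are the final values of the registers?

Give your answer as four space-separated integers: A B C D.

Step 1: PC=0 exec 'SUB C, 4'. After: A=0 B=0 C=-4 D=0 ZF=0 PC=1
Step 2: PC=1 exec 'ADD C, A'. After: A=0 B=0 C=-4 D=0 ZF=0 PC=2
Step 3: PC=2 exec 'ADD B, 3'. After: A=0 B=3 C=-4 D=0 ZF=0 PC=3
Step 4: PC=3 exec 'MOV B, 7'. After: A=0 B=7 C=-4 D=0 ZF=0 PC=4
Step 5: PC=4 exec 'MUL D, 7'. After: A=0 B=7 C=-4 D=0 ZF=1 PC=5
Step 6: PC=5 exec 'MUL C, 5'. After: A=0 B=7 C=-20 D=0 ZF=0 PC=6
Step 7: PC=6 exec 'MOV D, 4'. After: A=0 B=7 C=-20 D=4 ZF=0 PC=7
Step 8: PC=7 exec 'HALT'. After: A=0 B=7 C=-20 D=4 ZF=0 PC=7 HALTED

Answer: 0 7 -20 4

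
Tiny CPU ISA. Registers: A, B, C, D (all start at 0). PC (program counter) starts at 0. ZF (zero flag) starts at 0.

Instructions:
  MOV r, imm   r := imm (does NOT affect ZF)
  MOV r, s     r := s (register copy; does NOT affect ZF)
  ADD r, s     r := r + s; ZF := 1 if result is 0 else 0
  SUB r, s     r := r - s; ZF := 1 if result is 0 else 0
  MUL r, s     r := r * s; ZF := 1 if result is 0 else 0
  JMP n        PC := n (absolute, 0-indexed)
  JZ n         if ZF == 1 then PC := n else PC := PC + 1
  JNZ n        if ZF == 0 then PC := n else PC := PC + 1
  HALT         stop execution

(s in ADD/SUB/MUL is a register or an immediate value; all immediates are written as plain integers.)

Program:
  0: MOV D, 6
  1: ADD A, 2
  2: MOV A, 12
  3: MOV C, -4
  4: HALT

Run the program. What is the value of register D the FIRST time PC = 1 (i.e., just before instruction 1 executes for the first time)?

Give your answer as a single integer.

Step 1: PC=0 exec 'MOV D, 6'. After: A=0 B=0 C=0 D=6 ZF=0 PC=1
First time PC=1: D=6

6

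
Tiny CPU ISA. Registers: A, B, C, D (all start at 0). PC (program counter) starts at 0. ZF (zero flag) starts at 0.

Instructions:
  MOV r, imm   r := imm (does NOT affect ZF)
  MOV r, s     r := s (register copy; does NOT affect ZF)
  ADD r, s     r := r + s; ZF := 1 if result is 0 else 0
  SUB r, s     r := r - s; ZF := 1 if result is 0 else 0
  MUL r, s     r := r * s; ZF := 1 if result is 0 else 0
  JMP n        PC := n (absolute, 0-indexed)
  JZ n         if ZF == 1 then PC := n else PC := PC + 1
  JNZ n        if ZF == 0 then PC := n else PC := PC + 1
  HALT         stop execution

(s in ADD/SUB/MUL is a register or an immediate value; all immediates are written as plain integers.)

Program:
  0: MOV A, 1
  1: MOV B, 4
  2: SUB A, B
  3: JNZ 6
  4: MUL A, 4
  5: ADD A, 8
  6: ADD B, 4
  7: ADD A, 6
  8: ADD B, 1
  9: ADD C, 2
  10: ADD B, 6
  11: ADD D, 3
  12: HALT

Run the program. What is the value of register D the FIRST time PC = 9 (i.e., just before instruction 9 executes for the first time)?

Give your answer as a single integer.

Step 1: PC=0 exec 'MOV A, 1'. After: A=1 B=0 C=0 D=0 ZF=0 PC=1
Step 2: PC=1 exec 'MOV B, 4'. After: A=1 B=4 C=0 D=0 ZF=0 PC=2
Step 3: PC=2 exec 'SUB A, B'. After: A=-3 B=4 C=0 D=0 ZF=0 PC=3
Step 4: PC=3 exec 'JNZ 6'. After: A=-3 B=4 C=0 D=0 ZF=0 PC=6
Step 5: PC=6 exec 'ADD B, 4'. After: A=-3 B=8 C=0 D=0 ZF=0 PC=7
Step 6: PC=7 exec 'ADD A, 6'. After: A=3 B=8 C=0 D=0 ZF=0 PC=8
Step 7: PC=8 exec 'ADD B, 1'. After: A=3 B=9 C=0 D=0 ZF=0 PC=9
First time PC=9: D=0

0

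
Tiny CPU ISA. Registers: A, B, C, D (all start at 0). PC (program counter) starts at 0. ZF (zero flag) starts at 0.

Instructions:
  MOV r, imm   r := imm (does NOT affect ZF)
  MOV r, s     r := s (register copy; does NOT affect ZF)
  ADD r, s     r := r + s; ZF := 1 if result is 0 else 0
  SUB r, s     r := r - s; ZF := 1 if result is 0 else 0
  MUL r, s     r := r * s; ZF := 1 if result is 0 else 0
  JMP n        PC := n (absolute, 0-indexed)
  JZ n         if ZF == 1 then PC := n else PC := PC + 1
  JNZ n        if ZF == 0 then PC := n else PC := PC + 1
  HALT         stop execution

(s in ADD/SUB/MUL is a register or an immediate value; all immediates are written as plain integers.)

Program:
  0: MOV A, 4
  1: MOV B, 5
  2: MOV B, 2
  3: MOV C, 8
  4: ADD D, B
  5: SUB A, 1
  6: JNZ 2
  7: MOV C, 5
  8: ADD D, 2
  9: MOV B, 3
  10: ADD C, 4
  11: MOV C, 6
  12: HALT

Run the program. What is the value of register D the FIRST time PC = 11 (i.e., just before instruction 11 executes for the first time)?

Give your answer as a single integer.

Step 1: PC=0 exec 'MOV A, 4'. After: A=4 B=0 C=0 D=0 ZF=0 PC=1
Step 2: PC=1 exec 'MOV B, 5'. After: A=4 B=5 C=0 D=0 ZF=0 PC=2
Step 3: PC=2 exec 'MOV B, 2'. After: A=4 B=2 C=0 D=0 ZF=0 PC=3
Step 4: PC=3 exec 'MOV C, 8'. After: A=4 B=2 C=8 D=0 ZF=0 PC=4
Step 5: PC=4 exec 'ADD D, B'. After: A=4 B=2 C=8 D=2 ZF=0 PC=5
Step 6: PC=5 exec 'SUB A, 1'. After: A=3 B=2 C=8 D=2 ZF=0 PC=6
Step 7: PC=6 exec 'JNZ 2'. After: A=3 B=2 C=8 D=2 ZF=0 PC=2
Step 8: PC=2 exec 'MOV B, 2'. After: A=3 B=2 C=8 D=2 ZF=0 PC=3
Step 9: PC=3 exec 'MOV C, 8'. After: A=3 B=2 C=8 D=2 ZF=0 PC=4
Step 10: PC=4 exec 'ADD D, B'. After: A=3 B=2 C=8 D=4 ZF=0 PC=5
Step 11: PC=5 exec 'SUB A, 1'. After: A=2 B=2 C=8 D=4 ZF=0 PC=6
Step 12: PC=6 exec 'JNZ 2'. After: A=2 B=2 C=8 D=4 ZF=0 PC=2
Step 13: PC=2 exec 'MOV B, 2'. After: A=2 B=2 C=8 D=4 ZF=0 PC=3
Step 14: PC=3 exec 'MOV C, 8'. After: A=2 B=2 C=8 D=4 ZF=0 PC=4
Step 15: PC=4 exec 'ADD D, B'. After: A=2 B=2 C=8 D=6 ZF=0 PC=5
Step 16: PC=5 exec 'SUB A, 1'. After: A=1 B=2 C=8 D=6 ZF=0 PC=6
Step 17: PC=6 exec 'JNZ 2'. After: A=1 B=2 C=8 D=6 ZF=0 PC=2
Step 18: PC=2 exec 'MOV B, 2'. After: A=1 B=2 C=8 D=6 ZF=0 PC=3
Step 19: PC=3 exec 'MOV C, 8'. After: A=1 B=2 C=8 D=6 ZF=0 PC=4
Step 20: PC=4 exec 'ADD D, B'. After: A=1 B=2 C=8 D=8 ZF=0 PC=5
Step 21: PC=5 exec 'SUB A, 1'. After: A=0 B=2 C=8 D=8 ZF=1 PC=6
Step 22: PC=6 exec 'JNZ 2'. After: A=0 B=2 C=8 D=8 ZF=1 PC=7
Step 23: PC=7 exec 'MOV C, 5'. After: A=0 B=2 C=5 D=8 ZF=1 PC=8
Step 24: PC=8 exec 'ADD D, 2'. After: A=0 B=2 C=5 D=10 ZF=0 PC=9
Step 25: PC=9 exec 'MOV B, 3'. After: A=0 B=3 C=5 D=10 ZF=0 PC=10
Step 26: PC=10 exec 'ADD C, 4'. After: A=0 B=3 C=9 D=10 ZF=0 PC=11
First time PC=11: D=10

10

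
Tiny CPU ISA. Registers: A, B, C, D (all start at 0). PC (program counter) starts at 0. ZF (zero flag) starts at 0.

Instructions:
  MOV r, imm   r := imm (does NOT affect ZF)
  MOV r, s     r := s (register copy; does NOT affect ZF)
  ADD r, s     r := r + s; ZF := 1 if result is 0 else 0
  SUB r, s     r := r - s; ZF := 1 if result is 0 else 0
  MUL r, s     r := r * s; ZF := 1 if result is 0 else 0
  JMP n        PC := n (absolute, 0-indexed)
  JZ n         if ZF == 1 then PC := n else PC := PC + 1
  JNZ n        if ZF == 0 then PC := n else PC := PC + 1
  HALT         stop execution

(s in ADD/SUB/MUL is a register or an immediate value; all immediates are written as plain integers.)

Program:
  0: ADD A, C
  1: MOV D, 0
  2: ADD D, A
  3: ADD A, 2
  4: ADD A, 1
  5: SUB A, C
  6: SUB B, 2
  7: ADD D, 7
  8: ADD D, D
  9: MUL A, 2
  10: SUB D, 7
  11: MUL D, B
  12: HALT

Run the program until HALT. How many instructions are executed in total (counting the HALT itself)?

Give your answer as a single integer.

Answer: 13

Derivation:
Step 1: PC=0 exec 'ADD A, C'. After: A=0 B=0 C=0 D=0 ZF=1 PC=1
Step 2: PC=1 exec 'MOV D, 0'. After: A=0 B=0 C=0 D=0 ZF=1 PC=2
Step 3: PC=2 exec 'ADD D, A'. After: A=0 B=0 C=0 D=0 ZF=1 PC=3
Step 4: PC=3 exec 'ADD A, 2'. After: A=2 B=0 C=0 D=0 ZF=0 PC=4
Step 5: PC=4 exec 'ADD A, 1'. After: A=3 B=0 C=0 D=0 ZF=0 PC=5
Step 6: PC=5 exec 'SUB A, C'. After: A=3 B=0 C=0 D=0 ZF=0 PC=6
Step 7: PC=6 exec 'SUB B, 2'. After: A=3 B=-2 C=0 D=0 ZF=0 PC=7
Step 8: PC=7 exec 'ADD D, 7'. After: A=3 B=-2 C=0 D=7 ZF=0 PC=8
Step 9: PC=8 exec 'ADD D, D'. After: A=3 B=-2 C=0 D=14 ZF=0 PC=9
Step 10: PC=9 exec 'MUL A, 2'. After: A=6 B=-2 C=0 D=14 ZF=0 PC=10
Step 11: PC=10 exec 'SUB D, 7'. After: A=6 B=-2 C=0 D=7 ZF=0 PC=11
Step 12: PC=11 exec 'MUL D, B'. After: A=6 B=-2 C=0 D=-14 ZF=0 PC=12
Step 13: PC=12 exec 'HALT'. After: A=6 B=-2 C=0 D=-14 ZF=0 PC=12 HALTED
Total instructions executed: 13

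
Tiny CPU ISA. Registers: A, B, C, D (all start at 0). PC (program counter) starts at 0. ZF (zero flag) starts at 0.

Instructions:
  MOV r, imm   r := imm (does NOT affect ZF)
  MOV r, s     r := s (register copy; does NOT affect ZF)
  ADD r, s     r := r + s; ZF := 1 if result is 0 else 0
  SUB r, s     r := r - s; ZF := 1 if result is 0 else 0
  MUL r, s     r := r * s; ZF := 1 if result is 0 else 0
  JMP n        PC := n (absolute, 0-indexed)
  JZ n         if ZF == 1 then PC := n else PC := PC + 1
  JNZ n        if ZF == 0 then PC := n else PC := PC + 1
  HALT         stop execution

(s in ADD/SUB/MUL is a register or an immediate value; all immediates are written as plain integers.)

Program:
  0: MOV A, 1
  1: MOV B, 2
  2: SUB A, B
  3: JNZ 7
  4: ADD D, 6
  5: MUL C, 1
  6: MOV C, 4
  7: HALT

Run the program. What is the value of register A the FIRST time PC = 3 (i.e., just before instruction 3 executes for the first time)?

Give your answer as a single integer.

Step 1: PC=0 exec 'MOV A, 1'. After: A=1 B=0 C=0 D=0 ZF=0 PC=1
Step 2: PC=1 exec 'MOV B, 2'. After: A=1 B=2 C=0 D=0 ZF=0 PC=2
Step 3: PC=2 exec 'SUB A, B'. After: A=-1 B=2 C=0 D=0 ZF=0 PC=3
First time PC=3: A=-1

-1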